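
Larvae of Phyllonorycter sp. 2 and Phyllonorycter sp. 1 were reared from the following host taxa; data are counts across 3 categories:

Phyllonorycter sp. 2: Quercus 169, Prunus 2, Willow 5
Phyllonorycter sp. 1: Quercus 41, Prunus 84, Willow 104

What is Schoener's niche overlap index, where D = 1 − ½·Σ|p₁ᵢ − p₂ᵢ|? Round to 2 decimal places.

0.22

Proportions for Phyllonorycter sp. 2 (n=176): 169/176=0.9602, 2/176=0.0114, 5/176=0.0284
Proportions for Phyllonorycter sp. 1 (n=229): 41/229=0.1790, 84/229=0.3668, 104/229=0.4541
Σ|p₁ᵢ − p₂ᵢ| = 0.7812 + 0.3554 + 0.4257 = 1.5623
D = 1 − ½ × 1.5623 = 1 − 0.78115 = 0.21885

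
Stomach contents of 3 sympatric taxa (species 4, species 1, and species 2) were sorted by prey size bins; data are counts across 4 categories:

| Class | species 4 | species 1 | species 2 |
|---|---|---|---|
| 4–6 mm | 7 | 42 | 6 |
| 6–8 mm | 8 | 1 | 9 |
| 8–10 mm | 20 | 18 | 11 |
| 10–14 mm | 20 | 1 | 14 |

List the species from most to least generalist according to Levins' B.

species 2 > species 4 > species 1

Proportions for species 4 (n=55): 7/55=0.1273, 8/55=0.1455, 20/55=0.3636, 20/55=0.3636
Proportions for species 1 (n=62): 42/62=0.6774, 1/62=0.0161, 18/62=0.2903, 1/62=0.0161
Proportions for species 2 (n=40): 6/40=0.1500, 9/40=0.2250, 11/40=0.2750, 14/40=0.3500
Σp_4ᵢ² = 0.1273² + 0.1455² + 0.3636² + 0.3636² = 0.016205 + 0.021170 + 0.132205 + 0.132205 = 0.301785
B_4 = 1 / 0.301785 = 3.3136
Σp_1ᵢ² = 0.6774² + 0.0161² + 0.2903² + 0.0161² = 0.458871 + 0.000259 + 0.084274 + 0.000259 = 0.543663
B_1 = 1 / 0.543663 = 1.8394
Σp_2ᵢ² = 0.1500² + 0.2250² + 0.2750² + 0.3500² = 0.022500 + 0.050625 + 0.075625 + 0.122500 = 0.271250
B_2 = 1 / 0.271250 = 3.6866
Ranking by B (broadest → narrowest): species 2 (3.69) > species 4 (3.31) > species 1 (1.84)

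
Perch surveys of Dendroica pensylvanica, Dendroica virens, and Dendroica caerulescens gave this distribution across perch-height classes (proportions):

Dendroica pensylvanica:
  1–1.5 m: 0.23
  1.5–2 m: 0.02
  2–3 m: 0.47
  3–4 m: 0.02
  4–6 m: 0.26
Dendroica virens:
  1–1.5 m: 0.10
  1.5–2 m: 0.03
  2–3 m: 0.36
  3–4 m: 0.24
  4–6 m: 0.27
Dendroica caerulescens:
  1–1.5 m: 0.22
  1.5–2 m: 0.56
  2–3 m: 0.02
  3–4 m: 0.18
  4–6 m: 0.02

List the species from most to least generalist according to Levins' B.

Dendroica virens > Dendroica pensylvanica > Dendroica caerulescens

Σp_pensᵢ² = 0.23² + 0.02² + 0.47² + 0.02² + 0.26² = 0.0529 + 0.0004 + 0.2209 + 0.0004 + 0.0676 = 0.3422
B_pens = 1 / 0.3422 = 2.9223
Σp_vireᵢ² = 0.10² + 0.03² + 0.36² + 0.24² + 0.27² = 0.0100 + 0.0009 + 0.1296 + 0.0576 + 0.0729 = 0.2710
B_vire = 1 / 0.2710 = 3.6900
Σp_caerᵢ² = 0.22² + 0.56² + 0.02² + 0.18² + 0.02² = 0.0484 + 0.3136 + 0.0004 + 0.0324 + 0.0004 = 0.3952
B_caer = 1 / 0.3952 = 2.5304
Ranking by B (broadest → narrowest): Dendroica virens (3.69) > Dendroica pensylvanica (2.92) > Dendroica caerulescens (2.53)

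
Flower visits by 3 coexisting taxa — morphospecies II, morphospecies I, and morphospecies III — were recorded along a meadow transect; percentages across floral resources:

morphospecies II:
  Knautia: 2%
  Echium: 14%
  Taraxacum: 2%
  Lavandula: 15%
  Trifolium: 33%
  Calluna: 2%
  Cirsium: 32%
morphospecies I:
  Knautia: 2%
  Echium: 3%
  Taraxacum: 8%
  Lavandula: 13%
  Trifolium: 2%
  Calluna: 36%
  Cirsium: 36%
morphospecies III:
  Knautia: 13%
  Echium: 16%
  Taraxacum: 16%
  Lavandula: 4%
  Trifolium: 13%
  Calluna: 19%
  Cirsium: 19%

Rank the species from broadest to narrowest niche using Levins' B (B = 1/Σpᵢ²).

Convert percentages to proportions (divide by 100).
Σp_IIᵢ² = 0.02² + 0.14² + 0.02² + 0.15² + 0.33² + 0.02² + 0.32² = 0.0004 + 0.0196 + 0.0004 + 0.0225 + 0.1089 + 0.0004 + 0.1024 = 0.2546
B_II = 1 / 0.2546 = 3.9277
Σp_Iᵢ² = 0.02² + 0.03² + 0.08² + 0.13² + 0.02² + 0.36² + 0.36² = 0.0004 + 0.0009 + 0.0064 + 0.0169 + 0.0004 + 0.1296 + 0.1296 = 0.2842
B_I = 1 / 0.2842 = 3.5186
Σp_IIIᵢ² = 0.13² + 0.16² + 0.16² + 0.04² + 0.13² + 0.19² + 0.19² = 0.0169 + 0.0256 + 0.0256 + 0.0016 + 0.0169 + 0.0361 + 0.0361 = 0.1588
B_III = 1 / 0.1588 = 6.2972
Ranking by B (broadest → narrowest): morphospecies III (6.30) > morphospecies II (3.93) > morphospecies I (3.52)

morphospecies III > morphospecies II > morphospecies I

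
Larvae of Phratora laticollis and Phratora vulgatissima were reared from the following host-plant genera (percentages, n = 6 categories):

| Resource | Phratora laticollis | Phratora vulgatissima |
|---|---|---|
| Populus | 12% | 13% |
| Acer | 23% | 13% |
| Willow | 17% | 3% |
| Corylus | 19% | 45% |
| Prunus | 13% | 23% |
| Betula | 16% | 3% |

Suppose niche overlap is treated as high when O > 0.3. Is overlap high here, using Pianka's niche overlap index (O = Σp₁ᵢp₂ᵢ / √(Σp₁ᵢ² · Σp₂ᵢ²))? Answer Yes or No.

Convert percentages to proportions (divide by 100).
Σ p₁ᵢp₂ᵢ = 0.0156 + 0.0299 + 0.0051 + 0.0855 + 0.0299 + 0.0048 = 0.1708
Σp_1ᵢ² = 0.12² + 0.23² + 0.17² + 0.19² + 0.13² + 0.16² = 0.0144 + 0.0529 + 0.0289 + 0.0361 + 0.0169 + 0.0256 = 0.1748
Σp_2ᵢ² = 0.13² + 0.13² + 0.03² + 0.45² + 0.23² + 0.03² = 0.0169 + 0.0169 + 0.0009 + 0.2025 + 0.0529 + 0.0009 = 0.2910
O = 0.1708 / √(0.1748 × 0.2910) = 0.1708 / 0.22554 = 0.7573
O = 0.7573 > 0.3 → Yes.

Yes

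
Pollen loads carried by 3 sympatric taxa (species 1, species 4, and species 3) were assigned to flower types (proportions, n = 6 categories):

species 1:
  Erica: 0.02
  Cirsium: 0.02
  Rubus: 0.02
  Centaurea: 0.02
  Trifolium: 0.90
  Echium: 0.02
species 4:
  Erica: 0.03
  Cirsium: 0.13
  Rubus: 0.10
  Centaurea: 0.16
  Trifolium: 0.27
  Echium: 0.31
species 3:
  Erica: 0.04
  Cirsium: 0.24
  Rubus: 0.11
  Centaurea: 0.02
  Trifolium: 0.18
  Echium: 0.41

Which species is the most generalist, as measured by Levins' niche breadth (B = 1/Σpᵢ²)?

Σp_1ᵢ² = 0.02² + 0.02² + 0.02² + 0.02² + 0.90² + 0.02² = 0.0004 + 0.0004 + 0.0004 + 0.0004 + 0.8100 + 0.0004 = 0.8120
B_1 = 1 / 0.8120 = 1.2315
Σp_4ᵢ² = 0.03² + 0.13² + 0.10² + 0.16² + 0.27² + 0.31² = 0.0009 + 0.0169 + 0.0100 + 0.0256 + 0.0729 + 0.0961 = 0.2224
B_4 = 1 / 0.2224 = 4.4964
Σp_3ᵢ² = 0.04² + 0.24² + 0.11² + 0.02² + 0.18² + 0.41² = 0.0016 + 0.0576 + 0.0121 + 0.0004 + 0.0324 + 0.1681 = 0.2722
B_3 = 1 / 0.2722 = 3.6738
Highest B → broadest niche (most generalist): species 4 (B = 4.50).

species 4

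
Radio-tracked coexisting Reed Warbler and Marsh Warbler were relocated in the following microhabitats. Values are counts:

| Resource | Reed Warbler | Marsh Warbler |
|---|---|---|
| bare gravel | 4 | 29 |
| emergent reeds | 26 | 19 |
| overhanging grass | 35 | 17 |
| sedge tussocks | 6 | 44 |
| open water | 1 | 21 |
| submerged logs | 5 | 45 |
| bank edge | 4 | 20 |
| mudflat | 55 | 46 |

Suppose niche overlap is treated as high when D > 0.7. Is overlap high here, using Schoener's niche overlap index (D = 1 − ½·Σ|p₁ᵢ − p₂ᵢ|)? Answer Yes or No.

Proportions for Reed Warbler (n=136): 4/136=0.0294, 26/136=0.1912, 35/136=0.2574, 6/136=0.0441, 1/136=0.0074, 5/136=0.0368, 4/136=0.0294, 55/136=0.4044
Proportions for Marsh Warbler (n=241): 29/241=0.1203, 19/241=0.0788, 17/241=0.0705, 44/241=0.1826, 21/241=0.0871, 45/241=0.1867, 20/241=0.0830, 46/241=0.1909
Σ|p₁ᵢ − p₂ᵢ| = 0.0909 + 0.1124 + 0.1869 + 0.1385 + 0.0797 + 0.1499 + 0.0536 + 0.2135 = 1.0254
D = 1 − ½ × 1.0254 = 1 − 0.51270 = 0.48730
D = 0.48730 < 0.7 → No.

No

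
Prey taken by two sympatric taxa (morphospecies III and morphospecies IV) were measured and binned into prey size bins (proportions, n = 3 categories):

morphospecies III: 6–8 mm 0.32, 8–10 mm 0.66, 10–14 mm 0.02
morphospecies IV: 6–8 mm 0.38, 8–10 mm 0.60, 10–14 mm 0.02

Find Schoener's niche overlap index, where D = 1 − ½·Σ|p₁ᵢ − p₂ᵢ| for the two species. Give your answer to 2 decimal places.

Σ|p₁ᵢ − p₂ᵢ| = 0.06 + 0.06 + 0.00 = 0.12
D = 1 − ½ × 0.12 = 1 − 0.060 = 0.9400

0.94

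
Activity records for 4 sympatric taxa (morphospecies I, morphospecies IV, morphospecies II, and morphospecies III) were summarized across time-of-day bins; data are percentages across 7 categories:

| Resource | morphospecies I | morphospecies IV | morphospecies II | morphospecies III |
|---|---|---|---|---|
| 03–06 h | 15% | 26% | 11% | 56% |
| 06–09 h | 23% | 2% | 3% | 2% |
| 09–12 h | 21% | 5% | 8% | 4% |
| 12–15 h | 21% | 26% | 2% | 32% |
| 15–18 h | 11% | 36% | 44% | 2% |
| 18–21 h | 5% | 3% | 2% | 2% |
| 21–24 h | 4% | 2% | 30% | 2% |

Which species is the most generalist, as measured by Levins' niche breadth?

morphospecies I

Convert percentages to proportions (divide by 100).
Σp_Iᵢ² = 0.15² + 0.23² + 0.21² + 0.21² + 0.11² + 0.05² + 0.04² = 0.0225 + 0.0529 + 0.0441 + 0.0441 + 0.0121 + 0.0025 + 0.0016 = 0.1798
B_I = 1 / 0.1798 = 5.5617
Σp_IVᵢ² = 0.26² + 0.02² + 0.05² + 0.26² + 0.36² + 0.03² + 0.02² = 0.0676 + 0.0004 + 0.0025 + 0.0676 + 0.1296 + 0.0009 + 0.0004 = 0.2690
B_IV = 1 / 0.2690 = 3.7175
Σp_IIᵢ² = 0.11² + 0.03² + 0.08² + 0.02² + 0.44² + 0.02² + 0.30² = 0.0121 + 0.0009 + 0.0064 + 0.0004 + 0.1936 + 0.0004 + 0.0900 = 0.3038
B_II = 1 / 0.3038 = 3.2916
Σp_IIIᵢ² = 0.56² + 0.02² + 0.04² + 0.32² + 0.02² + 0.02² + 0.02² = 0.3136 + 0.0004 + 0.0016 + 0.1024 + 0.0004 + 0.0004 + 0.0004 = 0.4192
B_III = 1 / 0.4192 = 2.3855
Highest B → broadest niche (most generalist): morphospecies I (B = 5.56).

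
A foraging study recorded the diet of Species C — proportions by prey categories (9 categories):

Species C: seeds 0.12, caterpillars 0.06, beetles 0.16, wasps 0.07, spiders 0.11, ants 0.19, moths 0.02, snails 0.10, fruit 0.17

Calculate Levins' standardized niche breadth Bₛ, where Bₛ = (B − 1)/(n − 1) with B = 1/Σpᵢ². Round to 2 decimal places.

Σpᵢ² = 0.12² + 0.06² + 0.16² + 0.07² + 0.11² + 0.19² + 0.02² + 0.10² + 0.17² = 0.0144 + 0.0036 + 0.0256 + 0.0049 + 0.0121 + 0.0361 + 0.0004 + 0.0100 + 0.0289 = 0.1360
B = 1 / 0.1360 = 7.3529
Bₛ = (B − 1)/(n − 1) = (7.3529 − 1)/(9 − 1) = 6.3529/8 = 0.7941

0.79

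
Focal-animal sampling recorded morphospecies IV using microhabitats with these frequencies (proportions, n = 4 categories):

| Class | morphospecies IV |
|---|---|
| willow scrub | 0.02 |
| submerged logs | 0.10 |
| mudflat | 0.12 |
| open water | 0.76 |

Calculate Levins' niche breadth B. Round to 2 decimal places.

Σpᵢ² = 0.02² + 0.10² + 0.12² + 0.76² = 0.0004 + 0.0100 + 0.0144 + 0.5776 = 0.6024
B = 1 / 0.6024 = 1.6600

1.66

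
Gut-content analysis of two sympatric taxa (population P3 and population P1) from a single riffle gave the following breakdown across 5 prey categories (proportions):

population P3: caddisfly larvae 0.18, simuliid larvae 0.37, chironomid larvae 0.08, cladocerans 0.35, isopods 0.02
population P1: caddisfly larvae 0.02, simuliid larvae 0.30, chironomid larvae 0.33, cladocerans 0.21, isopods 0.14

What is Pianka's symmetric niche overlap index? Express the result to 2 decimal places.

Σ p₁ᵢp₂ᵢ = 0.0036 + 0.1110 + 0.0264 + 0.0735 + 0.0028 = 0.2173
Σp_1ᵢ² = 0.18² + 0.37² + 0.08² + 0.35² + 0.02² = 0.0324 + 0.1369 + 0.0064 + 0.1225 + 0.0004 = 0.2986
Σp_2ᵢ² = 0.02² + 0.30² + 0.33² + 0.21² + 0.14² = 0.0004 + 0.0900 + 0.1089 + 0.0441 + 0.0196 = 0.2630
O = 0.2173 / √(0.2986 × 0.2630) = 0.2173 / 0.28024 = 0.7754

0.78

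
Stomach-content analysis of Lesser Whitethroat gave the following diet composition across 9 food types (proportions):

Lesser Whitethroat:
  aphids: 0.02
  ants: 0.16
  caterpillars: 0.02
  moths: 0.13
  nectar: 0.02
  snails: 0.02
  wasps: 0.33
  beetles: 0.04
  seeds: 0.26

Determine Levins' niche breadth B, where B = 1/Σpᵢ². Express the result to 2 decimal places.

Σpᵢ² = 0.02² + 0.16² + 0.02² + 0.13² + 0.02² + 0.02² + 0.33² + 0.04² + 0.26² = 0.0004 + 0.0256 + 0.0004 + 0.0169 + 0.0004 + 0.0004 + 0.1089 + 0.0016 + 0.0676 = 0.2222
B = 1 / 0.2222 = 4.5005

4.50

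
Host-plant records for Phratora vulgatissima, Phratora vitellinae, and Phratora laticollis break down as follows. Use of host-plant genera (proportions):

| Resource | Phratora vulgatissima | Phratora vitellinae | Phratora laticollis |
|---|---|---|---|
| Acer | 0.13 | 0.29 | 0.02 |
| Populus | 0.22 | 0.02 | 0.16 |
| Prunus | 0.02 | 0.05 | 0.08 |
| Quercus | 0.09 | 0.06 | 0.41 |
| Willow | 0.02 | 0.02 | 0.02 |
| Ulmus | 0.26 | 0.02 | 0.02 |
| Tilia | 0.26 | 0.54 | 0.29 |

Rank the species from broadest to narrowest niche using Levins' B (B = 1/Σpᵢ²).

Phratora vulgatissima > Phratora laticollis > Phratora vitellinae

Σp_vulgᵢ² = 0.13² + 0.22² + 0.02² + 0.09² + 0.02² + 0.26² + 0.26² = 0.0169 + 0.0484 + 0.0004 + 0.0081 + 0.0004 + 0.0676 + 0.0676 = 0.2094
B_vulg = 1 / 0.2094 = 4.7755
Σp_viteᵢ² = 0.29² + 0.02² + 0.05² + 0.06² + 0.02² + 0.02² + 0.54² = 0.0841 + 0.0004 + 0.0025 + 0.0036 + 0.0004 + 0.0004 + 0.2916 = 0.3830
B_vite = 1 / 0.3830 = 2.6110
Σp_latiᵢ² = 0.02² + 0.16² + 0.08² + 0.41² + 0.02² + 0.02² + 0.29² = 0.0004 + 0.0256 + 0.0064 + 0.1681 + 0.0004 + 0.0004 + 0.0841 = 0.2854
B_lati = 1 / 0.2854 = 3.5039
Ranking by B (broadest → narrowest): Phratora vulgatissima (4.78) > Phratora laticollis (3.50) > Phratora vitellinae (2.61)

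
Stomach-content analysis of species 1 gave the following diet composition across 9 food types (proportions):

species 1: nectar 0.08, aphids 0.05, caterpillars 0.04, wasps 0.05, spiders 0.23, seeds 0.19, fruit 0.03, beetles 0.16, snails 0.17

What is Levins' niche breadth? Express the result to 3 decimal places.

6.353

Σpᵢ² = 0.08² + 0.05² + 0.04² + 0.05² + 0.23² + 0.19² + 0.03² + 0.16² + 0.17² = 0.0064 + 0.0025 + 0.0016 + 0.0025 + 0.0529 + 0.0361 + 0.0009 + 0.0256 + 0.0289 = 0.1574
B = 1 / 0.1574 = 6.35324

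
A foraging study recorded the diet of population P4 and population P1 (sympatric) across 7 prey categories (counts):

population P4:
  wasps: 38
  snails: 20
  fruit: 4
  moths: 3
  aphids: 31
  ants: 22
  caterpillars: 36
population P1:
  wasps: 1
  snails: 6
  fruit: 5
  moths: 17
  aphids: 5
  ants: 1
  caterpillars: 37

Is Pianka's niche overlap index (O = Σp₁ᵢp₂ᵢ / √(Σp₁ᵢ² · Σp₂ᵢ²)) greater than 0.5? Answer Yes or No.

Yes

Proportions for population P4 (n=154): 38/154=0.2468, 20/154=0.1299, 4/154=0.0260, 3/154=0.0195, 31/154=0.2013, 22/154=0.1429, 36/154=0.2338
Proportions for population P1 (n=72): 1/72=0.0139, 6/72=0.0833, 5/72=0.0694, 17/72=0.2361, 5/72=0.0694, 1/72=0.0139, 37/72=0.5139
Σ p₁ᵢp₂ᵢ = 0.003431 + 0.010821 + 0.001804 + 0.004604 + 0.013970 + 0.001986 + 0.120150 = 0.156766
Σp_1ᵢ² = 0.2468² + 0.1299² + 0.0260² + 0.0195² + 0.2013² + 0.1429² + 0.2338² = 0.060910 + 0.016874 + 0.000676 + 0.000380 + 0.040522 + 0.020420 + 0.054662 = 0.194444
Σp_2ᵢ² = 0.0139² + 0.0833² + 0.0694² + 0.2361² + 0.0694² + 0.0139² + 0.5139² = 0.000193 + 0.006939 + 0.004816 + 0.055743 + 0.004816 + 0.000193 + 0.264093 = 0.336793
O = 0.156766 / √(0.194444 × 0.336793) = 0.156766 / 0.2559050 = 0.6126
O = 0.6126 > 0.5 → Yes.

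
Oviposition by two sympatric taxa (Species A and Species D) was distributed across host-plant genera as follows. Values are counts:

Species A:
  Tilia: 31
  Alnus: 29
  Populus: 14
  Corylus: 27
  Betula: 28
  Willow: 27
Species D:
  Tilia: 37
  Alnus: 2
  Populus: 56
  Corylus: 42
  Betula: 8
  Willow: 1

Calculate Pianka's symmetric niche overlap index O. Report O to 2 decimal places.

0.65

Proportions for Species A (n=156): 31/156=0.1987, 29/156=0.1859, 14/156=0.0897, 27/156=0.1731, 28/156=0.1795, 27/156=0.1731
Proportions for Species D (n=146): 37/146=0.2534, 2/146=0.0137, 56/146=0.3836, 42/146=0.2877, 8/146=0.0548, 1/146=0.0068
Σ p₁ᵢp₂ᵢ = 0.050351 + 0.002547 + 0.034409 + 0.049801 + 0.009837 + 0.001177 = 0.148122
Σp_1ᵢ² = 0.1987² + 0.1859² + 0.0897² + 0.1731² + 0.1795² + 0.1731² = 0.039482 + 0.034559 + 0.008046 + 0.029964 + 0.032220 + 0.029964 = 0.174235
Σp_2ᵢ² = 0.2534² + 0.0137² + 0.3836² + 0.2877² + 0.0548² + 0.0068² = 0.064212 + 0.000188 + 0.147149 + 0.082771 + 0.003003 + 0.000046 = 0.297369
O = 0.148122 / √(0.174235 × 0.297369) = 0.148122 / 0.2276227 = 0.6507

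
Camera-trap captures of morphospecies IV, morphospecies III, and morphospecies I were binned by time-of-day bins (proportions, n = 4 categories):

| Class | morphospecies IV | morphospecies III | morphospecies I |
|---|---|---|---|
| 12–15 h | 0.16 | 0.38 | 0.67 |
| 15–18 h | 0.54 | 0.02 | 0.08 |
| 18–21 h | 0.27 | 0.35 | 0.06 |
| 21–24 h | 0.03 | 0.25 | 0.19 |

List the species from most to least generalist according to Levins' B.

Σp_IVᵢ² = 0.16² + 0.54² + 0.27² + 0.03² = 0.0256 + 0.2916 + 0.0729 + 0.0009 = 0.3910
B_IV = 1 / 0.3910 = 2.5575
Σp_IIIᵢ² = 0.38² + 0.02² + 0.35² + 0.25² = 0.1444 + 0.0004 + 0.1225 + 0.0625 = 0.3298
B_III = 1 / 0.3298 = 3.0321
Σp_Iᵢ² = 0.67² + 0.08² + 0.06² + 0.19² = 0.4489 + 0.0064 + 0.0036 + 0.0361 = 0.4950
B_I = 1 / 0.4950 = 2.0202
Ranking by B (broadest → narrowest): morphospecies III (3.03) > morphospecies IV (2.56) > morphospecies I (2.02)

morphospecies III > morphospecies IV > morphospecies I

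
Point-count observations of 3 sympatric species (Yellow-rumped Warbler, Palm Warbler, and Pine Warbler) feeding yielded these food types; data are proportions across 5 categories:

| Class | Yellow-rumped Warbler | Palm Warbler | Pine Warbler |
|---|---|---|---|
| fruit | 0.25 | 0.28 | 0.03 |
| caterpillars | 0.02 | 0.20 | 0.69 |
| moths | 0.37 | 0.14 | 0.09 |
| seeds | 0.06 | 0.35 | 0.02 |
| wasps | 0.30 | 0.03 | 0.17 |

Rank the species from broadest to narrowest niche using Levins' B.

Palm Warbler > Yellow-rumped Warbler > Pine Warbler

Σp_Yellᵢ² = 0.25² + 0.02² + 0.37² + 0.06² + 0.30² = 0.0625 + 0.0004 + 0.1369 + 0.0036 + 0.0900 = 0.2934
B_Yell = 1 / 0.2934 = 3.4083
Σp_Palmᵢ² = 0.28² + 0.20² + 0.14² + 0.35² + 0.03² = 0.0784 + 0.0400 + 0.0196 + 0.1225 + 0.0009 = 0.2614
B_Palm = 1 / 0.2614 = 3.8256
Σp_Pineᵢ² = 0.03² + 0.69² + 0.09² + 0.02² + 0.17² = 0.0009 + 0.4761 + 0.0081 + 0.0004 + 0.0289 = 0.5144
B_Pine = 1 / 0.5144 = 1.9440
Ranking by B (broadest → narrowest): Palm Warbler (3.83) > Yellow-rumped Warbler (3.41) > Pine Warbler (1.94)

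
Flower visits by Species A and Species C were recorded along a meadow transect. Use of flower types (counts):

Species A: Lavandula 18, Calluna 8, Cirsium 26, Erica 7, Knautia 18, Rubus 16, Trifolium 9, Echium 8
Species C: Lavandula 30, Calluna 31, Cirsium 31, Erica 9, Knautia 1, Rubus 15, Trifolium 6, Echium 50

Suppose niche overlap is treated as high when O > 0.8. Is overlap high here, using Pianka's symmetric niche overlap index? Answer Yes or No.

No

Proportions for Species A (n=110): 18/110=0.1636, 8/110=0.0727, 26/110=0.2364, 7/110=0.0636, 18/110=0.1636, 16/110=0.1455, 9/110=0.0818, 8/110=0.0727
Proportions for Species C (n=173): 30/173=0.1734, 31/173=0.1792, 31/173=0.1792, 9/173=0.0520, 1/173=0.0058, 15/173=0.0867, 6/173=0.0347, 50/173=0.2890
Σ p₁ᵢp₂ᵢ = 0.028368 + 0.013028 + 0.042363 + 0.003307 + 0.000949 + 0.012615 + 0.002838 + 0.021010 = 0.124478
Σp_1ᵢ² = 0.1636² + 0.0727² + 0.2364² + 0.0636² + 0.1636² + 0.1455² + 0.0818² + 0.0727² = 0.026765 + 0.005285 + 0.055885 + 0.004045 + 0.026765 + 0.021170 + 0.006691 + 0.005285 = 0.151891
Σp_2ᵢ² = 0.1734² + 0.1792² + 0.1792² + 0.0520² + 0.0058² + 0.0867² + 0.0347² + 0.2890² = 0.030068 + 0.032113 + 0.032113 + 0.002704 + 0.000034 + 0.007517 + 0.001204 + 0.083521 = 0.189274
O = 0.124478 / √(0.151891 × 0.189274) = 0.124478 / 0.1695554 = 0.7341
O = 0.7341 < 0.8 → No.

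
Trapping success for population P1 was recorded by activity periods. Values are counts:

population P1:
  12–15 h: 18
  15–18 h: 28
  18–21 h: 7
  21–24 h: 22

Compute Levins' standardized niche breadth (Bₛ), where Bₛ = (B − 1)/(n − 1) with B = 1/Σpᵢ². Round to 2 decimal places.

Proportions for population P1 (n=75): 18/75=0.2400, 28/75=0.3733, 7/75=0.0933, 22/75=0.2933
Σpᵢ² = 0.2400² + 0.3733² + 0.0933² + 0.2933² = 0.057600 + 0.139353 + 0.008705 + 0.086025 = 0.291683
B = 1 / 0.291683 = 3.4284
Bₛ = (B − 1)/(n − 1) = (3.4284 − 1)/(4 − 1) = 2.4284/3 = 0.8095

0.81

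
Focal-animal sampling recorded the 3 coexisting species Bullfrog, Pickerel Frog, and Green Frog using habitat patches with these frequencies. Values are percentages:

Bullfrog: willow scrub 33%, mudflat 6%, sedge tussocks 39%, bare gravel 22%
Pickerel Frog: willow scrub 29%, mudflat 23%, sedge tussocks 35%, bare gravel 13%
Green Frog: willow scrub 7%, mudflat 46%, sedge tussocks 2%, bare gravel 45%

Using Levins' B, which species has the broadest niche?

Pickerel Frog

Convert percentages to proportions (divide by 100).
Σp_Bullᵢ² = 0.33² + 0.06² + 0.39² + 0.22² = 0.1089 + 0.0036 + 0.1521 + 0.0484 = 0.3130
B_Bull = 1 / 0.3130 = 3.1949
Σp_Pickᵢ² = 0.29² + 0.23² + 0.35² + 0.13² = 0.0841 + 0.0529 + 0.1225 + 0.0169 = 0.2764
B_Pick = 1 / 0.2764 = 3.6179
Σp_Greeᵢ² = 0.07² + 0.46² + 0.02² + 0.45² = 0.0049 + 0.2116 + 0.0004 + 0.2025 = 0.4194
B_Gree = 1 / 0.4194 = 2.3844
Highest B → broadest niche (most generalist): Pickerel Frog (B = 3.62).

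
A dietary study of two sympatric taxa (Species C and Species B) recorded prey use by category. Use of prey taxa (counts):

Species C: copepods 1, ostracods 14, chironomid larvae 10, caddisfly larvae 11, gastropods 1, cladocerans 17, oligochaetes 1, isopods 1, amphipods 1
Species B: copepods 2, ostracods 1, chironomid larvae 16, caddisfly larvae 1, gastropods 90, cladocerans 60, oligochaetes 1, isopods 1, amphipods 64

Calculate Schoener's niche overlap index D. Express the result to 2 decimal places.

0.38

Proportions for Species C (n=57): 1/57=0.0175, 14/57=0.2456, 10/57=0.1754, 11/57=0.1930, 1/57=0.0175, 17/57=0.2982, 1/57=0.0175, 1/57=0.0175, 1/57=0.0175
Proportions for Species B (n=236): 2/236=0.0085, 1/236=0.0042, 16/236=0.0678, 1/236=0.0042, 90/236=0.3814, 60/236=0.2542, 1/236=0.0042, 1/236=0.0042, 64/236=0.2712
Σ|p₁ᵢ − p₂ᵢ| = 0.0090 + 0.2414 + 0.1076 + 0.1888 + 0.3639 + 0.0440 + 0.0133 + 0.0133 + 0.2537 = 1.2350
D = 1 − ½ × 1.2350 = 1 − 0.61750 = 0.38250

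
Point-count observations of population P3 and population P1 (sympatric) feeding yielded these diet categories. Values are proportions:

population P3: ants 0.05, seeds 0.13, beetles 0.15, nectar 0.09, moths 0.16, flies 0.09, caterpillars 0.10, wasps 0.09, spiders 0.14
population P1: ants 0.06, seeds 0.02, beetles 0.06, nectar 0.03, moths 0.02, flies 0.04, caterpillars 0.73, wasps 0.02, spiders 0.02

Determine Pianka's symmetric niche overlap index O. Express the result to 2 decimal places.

Σ p₁ᵢp₂ᵢ = 0.0030 + 0.0026 + 0.0090 + 0.0027 + 0.0032 + 0.0036 + 0.0730 + 0.0018 + 0.0028 = 0.1017
Σp_1ᵢ² = 0.05² + 0.13² + 0.15² + 0.09² + 0.16² + 0.09² + 0.10² + 0.09² + 0.14² = 0.0025 + 0.0169 + 0.0225 + 0.0081 + 0.0256 + 0.0081 + 0.0100 + 0.0081 + 0.0196 = 0.1214
Σp_2ᵢ² = 0.06² + 0.02² + 0.06² + 0.03² + 0.02² + 0.04² + 0.73² + 0.02² + 0.02² = 0.0036 + 0.0004 + 0.0036 + 0.0009 + 0.0004 + 0.0016 + 0.5329 + 0.0004 + 0.0004 = 0.5442
O = 0.1017 / √(0.1214 × 0.5442) = 0.1017 / 0.25703 = 0.3957

0.40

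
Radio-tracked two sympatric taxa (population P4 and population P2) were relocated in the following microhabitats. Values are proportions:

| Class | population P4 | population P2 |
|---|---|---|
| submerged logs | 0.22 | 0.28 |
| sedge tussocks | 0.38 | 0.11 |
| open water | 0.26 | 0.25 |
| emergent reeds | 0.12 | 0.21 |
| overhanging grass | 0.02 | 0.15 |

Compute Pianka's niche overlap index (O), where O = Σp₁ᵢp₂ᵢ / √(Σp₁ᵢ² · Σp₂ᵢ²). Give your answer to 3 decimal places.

Σ p₁ᵢp₂ᵢ = 0.0616 + 0.0418 + 0.0650 + 0.0252 + 0.0030 = 0.1966
Σp_1ᵢ² = 0.22² + 0.38² + 0.26² + 0.12² + 0.02² = 0.0484 + 0.1444 + 0.0676 + 0.0144 + 0.0004 = 0.2752
Σp_2ᵢ² = 0.28² + 0.11² + 0.25² + 0.21² + 0.15² = 0.0784 + 0.0121 + 0.0625 + 0.0441 + 0.0225 = 0.2196
O = 0.1966 / √(0.2752 × 0.2196) = 0.1966 / 0.245833 = 0.79973

0.800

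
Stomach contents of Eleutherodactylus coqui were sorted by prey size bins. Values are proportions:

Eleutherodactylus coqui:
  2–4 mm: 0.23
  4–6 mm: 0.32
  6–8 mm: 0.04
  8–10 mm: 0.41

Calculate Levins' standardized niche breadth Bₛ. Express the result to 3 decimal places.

Σpᵢ² = 0.23² + 0.32² + 0.04² + 0.41² = 0.0529 + 0.1024 + 0.0016 + 0.1681 = 0.3250
B = 1 / 0.3250 = 3.07692
Bₛ = (B − 1)/(n − 1) = (3.07692 − 1)/(4 − 1) = 2.07692/3 = 0.69231

0.692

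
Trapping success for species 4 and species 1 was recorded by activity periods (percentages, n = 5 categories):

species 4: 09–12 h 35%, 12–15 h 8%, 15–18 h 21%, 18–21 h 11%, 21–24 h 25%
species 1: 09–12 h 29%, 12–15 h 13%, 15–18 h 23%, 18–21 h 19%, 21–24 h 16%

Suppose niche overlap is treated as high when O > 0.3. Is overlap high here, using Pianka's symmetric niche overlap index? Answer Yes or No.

Convert percentages to proportions (divide by 100).
Σ p₁ᵢp₂ᵢ = 0.1015 + 0.0104 + 0.0483 + 0.0209 + 0.0400 = 0.2211
Σp_1ᵢ² = 0.35² + 0.08² + 0.21² + 0.11² + 0.25² = 0.1225 + 0.0064 + 0.0441 + 0.0121 + 0.0625 = 0.2476
Σp_2ᵢ² = 0.29² + 0.13² + 0.23² + 0.19² + 0.16² = 0.0841 + 0.0169 + 0.0529 + 0.0361 + 0.0256 = 0.2156
O = 0.2211 / √(0.2476 × 0.2156) = 0.2211 / 0.23105 = 0.9569
O = 0.9569 > 0.3 → Yes.

Yes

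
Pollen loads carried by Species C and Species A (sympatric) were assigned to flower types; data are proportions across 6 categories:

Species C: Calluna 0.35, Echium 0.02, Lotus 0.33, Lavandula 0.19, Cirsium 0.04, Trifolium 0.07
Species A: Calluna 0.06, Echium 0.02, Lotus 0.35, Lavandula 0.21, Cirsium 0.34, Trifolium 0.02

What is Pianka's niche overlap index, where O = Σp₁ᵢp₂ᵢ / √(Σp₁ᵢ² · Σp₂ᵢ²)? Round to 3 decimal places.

0.684

Σ p₁ᵢp₂ᵢ = 0.0210 + 0.0004 + 0.1155 + 0.0399 + 0.0136 + 0.0014 = 0.1918
Σp_1ᵢ² = 0.35² + 0.02² + 0.33² + 0.19² + 0.04² + 0.07² = 0.1225 + 0.0004 + 0.1089 + 0.0361 + 0.0016 + 0.0049 = 0.2744
Σp_2ᵢ² = 0.06² + 0.02² + 0.35² + 0.21² + 0.34² + 0.02² = 0.0036 + 0.0004 + 0.1225 + 0.0441 + 0.1156 + 0.0004 = 0.2866
O = 0.1918 / √(0.2744 × 0.2866) = 0.1918 / 0.280434 = 0.68394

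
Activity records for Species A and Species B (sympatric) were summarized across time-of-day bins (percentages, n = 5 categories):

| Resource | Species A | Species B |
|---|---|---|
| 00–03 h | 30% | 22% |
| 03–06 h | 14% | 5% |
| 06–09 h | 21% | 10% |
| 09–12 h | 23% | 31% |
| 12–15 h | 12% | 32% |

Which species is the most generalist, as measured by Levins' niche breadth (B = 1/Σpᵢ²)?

Species A

Convert percentages to proportions (divide by 100).
Σp_Aᵢ² = 0.30² + 0.14² + 0.21² + 0.23² + 0.12² = 0.0900 + 0.0196 + 0.0441 + 0.0529 + 0.0144 = 0.2210
B_A = 1 / 0.2210 = 4.5249
Σp_Bᵢ² = 0.22² + 0.05² + 0.10² + 0.31² + 0.32² = 0.0484 + 0.0025 + 0.0100 + 0.0961 + 0.1024 = 0.2594
B_B = 1 / 0.2594 = 3.8551
Highest B → broadest niche (most generalist): Species A (B = 4.52).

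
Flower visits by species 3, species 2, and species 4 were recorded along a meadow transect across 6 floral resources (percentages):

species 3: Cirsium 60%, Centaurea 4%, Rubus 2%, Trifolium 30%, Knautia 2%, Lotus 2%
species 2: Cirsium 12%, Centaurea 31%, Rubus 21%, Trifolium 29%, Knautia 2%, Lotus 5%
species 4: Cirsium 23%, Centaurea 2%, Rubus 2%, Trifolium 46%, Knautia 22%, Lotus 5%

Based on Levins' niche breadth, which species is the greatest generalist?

Convert percentages to proportions (divide by 100).
Σp_3ᵢ² = 0.60² + 0.04² + 0.02² + 0.30² + 0.02² + 0.02² = 0.3600 + 0.0016 + 0.0004 + 0.0900 + 0.0004 + 0.0004 = 0.4528
B_3 = 1 / 0.4528 = 2.2085
Σp_2ᵢ² = 0.12² + 0.31² + 0.21² + 0.29² + 0.02² + 0.05² = 0.0144 + 0.0961 + 0.0441 + 0.0841 + 0.0004 + 0.0025 = 0.2416
B_2 = 1 / 0.2416 = 4.1391
Σp_4ᵢ² = 0.23² + 0.02² + 0.02² + 0.46² + 0.22² + 0.05² = 0.0529 + 0.0004 + 0.0004 + 0.2116 + 0.0484 + 0.0025 = 0.3162
B_4 = 1 / 0.3162 = 3.1626
Highest B → broadest niche (most generalist): species 2 (B = 4.14).

species 2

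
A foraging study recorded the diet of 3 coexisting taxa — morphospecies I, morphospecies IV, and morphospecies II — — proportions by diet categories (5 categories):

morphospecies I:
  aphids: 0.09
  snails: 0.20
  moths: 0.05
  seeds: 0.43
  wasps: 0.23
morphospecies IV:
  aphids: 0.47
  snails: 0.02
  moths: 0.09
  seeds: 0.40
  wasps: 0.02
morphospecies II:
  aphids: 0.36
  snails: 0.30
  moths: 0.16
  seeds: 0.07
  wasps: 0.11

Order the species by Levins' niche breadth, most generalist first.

Σp_Iᵢ² = 0.09² + 0.20² + 0.05² + 0.43² + 0.23² = 0.0081 + 0.0400 + 0.0025 + 0.1849 + 0.0529 = 0.2884
B_I = 1 / 0.2884 = 3.4674
Σp_IVᵢ² = 0.47² + 0.02² + 0.09² + 0.40² + 0.02² = 0.2209 + 0.0004 + 0.0081 + 0.1600 + 0.0004 = 0.3898
B_IV = 1 / 0.3898 = 2.5654
Σp_IIᵢ² = 0.36² + 0.30² + 0.16² + 0.07² + 0.11² = 0.1296 + 0.0900 + 0.0256 + 0.0049 + 0.0121 = 0.2622
B_II = 1 / 0.2622 = 3.8139
Ranking by B (broadest → narrowest): morphospecies II (3.81) > morphospecies I (3.47) > morphospecies IV (2.57)

morphospecies II > morphospecies I > morphospecies IV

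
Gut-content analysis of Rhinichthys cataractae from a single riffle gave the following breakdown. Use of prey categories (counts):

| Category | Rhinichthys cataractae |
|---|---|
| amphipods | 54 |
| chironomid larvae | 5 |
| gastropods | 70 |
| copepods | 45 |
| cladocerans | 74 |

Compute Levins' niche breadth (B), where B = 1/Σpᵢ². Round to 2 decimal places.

4.01

Proportions for Rhinichthys cataractae (n=248): 54/248=0.2177, 5/248=0.0202, 70/248=0.2823, 45/248=0.1815, 74/248=0.2984
Σpᵢ² = 0.2177² + 0.0202² + 0.2823² + 0.1815² + 0.2984² = 0.047393 + 0.000408 + 0.079693 + 0.032942 + 0.089043 = 0.249479
B = 1 / 0.249479 = 4.0084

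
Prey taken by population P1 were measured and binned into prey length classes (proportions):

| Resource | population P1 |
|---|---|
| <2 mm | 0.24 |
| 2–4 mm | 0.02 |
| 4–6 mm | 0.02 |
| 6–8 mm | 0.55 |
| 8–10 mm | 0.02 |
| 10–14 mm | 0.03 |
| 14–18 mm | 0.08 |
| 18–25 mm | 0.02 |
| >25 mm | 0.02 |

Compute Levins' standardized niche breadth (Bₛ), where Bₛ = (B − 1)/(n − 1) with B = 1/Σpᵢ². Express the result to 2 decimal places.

0.21

Σpᵢ² = 0.24² + 0.02² + 0.02² + 0.55² + 0.02² + 0.03² + 0.08² + 0.02² + 0.02² = 0.0576 + 0.0004 + 0.0004 + 0.3025 + 0.0004 + 0.0009 + 0.0064 + 0.0004 + 0.0004 = 0.3694
B = 1 / 0.3694 = 2.7071
Bₛ = (B − 1)/(n − 1) = (2.7071 − 1)/(9 − 1) = 1.7071/8 = 0.2134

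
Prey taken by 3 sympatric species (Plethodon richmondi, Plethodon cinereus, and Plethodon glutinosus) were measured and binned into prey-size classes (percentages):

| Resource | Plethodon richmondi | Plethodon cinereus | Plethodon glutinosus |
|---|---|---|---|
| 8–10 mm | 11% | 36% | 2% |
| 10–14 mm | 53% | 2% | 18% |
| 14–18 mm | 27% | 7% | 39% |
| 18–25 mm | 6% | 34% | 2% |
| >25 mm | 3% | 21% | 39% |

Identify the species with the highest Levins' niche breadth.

Convert percentages to proportions (divide by 100).
Σp_richᵢ² = 0.11² + 0.53² + 0.27² + 0.06² + 0.03² = 0.0121 + 0.2809 + 0.0729 + 0.0036 + 0.0009 = 0.3704
B_rich = 1 / 0.3704 = 2.6998
Σp_cineᵢ² = 0.36² + 0.02² + 0.07² + 0.34² + 0.21² = 0.1296 + 0.0004 + 0.0049 + 0.1156 + 0.0441 = 0.2946
B_cine = 1 / 0.2946 = 3.3944
Σp_glutᵢ² = 0.02² + 0.18² + 0.39² + 0.02² + 0.39² = 0.0004 + 0.0324 + 0.1521 + 0.0004 + 0.1521 = 0.3374
B_glut = 1 / 0.3374 = 2.9638
Highest B → broadest niche (most generalist): Plethodon cinereus (B = 3.39).

Plethodon cinereus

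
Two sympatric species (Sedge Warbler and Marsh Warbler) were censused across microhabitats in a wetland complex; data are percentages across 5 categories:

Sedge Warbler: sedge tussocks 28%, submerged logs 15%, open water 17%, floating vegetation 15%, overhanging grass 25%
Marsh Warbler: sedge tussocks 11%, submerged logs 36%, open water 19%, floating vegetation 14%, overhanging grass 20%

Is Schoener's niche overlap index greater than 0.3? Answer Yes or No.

Yes

Convert percentages to proportions (divide by 100).
Σ|p₁ᵢ − p₂ᵢ| = 0.17 + 0.21 + 0.02 + 0.01 + 0.05 = 0.46
D = 1 − ½ × 0.46 = 1 − 0.230 = 0.7700
D = 0.7700 > 0.3 → Yes.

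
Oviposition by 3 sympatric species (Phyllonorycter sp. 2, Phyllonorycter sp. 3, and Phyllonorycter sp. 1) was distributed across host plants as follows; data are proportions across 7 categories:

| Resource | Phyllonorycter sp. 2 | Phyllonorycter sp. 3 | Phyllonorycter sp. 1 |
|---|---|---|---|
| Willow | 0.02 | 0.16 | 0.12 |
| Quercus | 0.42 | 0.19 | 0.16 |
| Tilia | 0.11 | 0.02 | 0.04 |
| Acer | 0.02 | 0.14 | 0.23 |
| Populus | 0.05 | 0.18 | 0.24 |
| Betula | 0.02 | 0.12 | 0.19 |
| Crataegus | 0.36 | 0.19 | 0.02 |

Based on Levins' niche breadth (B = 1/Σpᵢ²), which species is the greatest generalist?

Phyllonorycter sp. 3

Σp_2ᵢ² = 0.02² + 0.42² + 0.11² + 0.02² + 0.05² + 0.02² + 0.36² = 0.0004 + 0.1764 + 0.0121 + 0.0004 + 0.0025 + 0.0004 + 0.1296 = 0.3218
B_2 = 1 / 0.3218 = 3.1075
Σp_3ᵢ² = 0.16² + 0.19² + 0.02² + 0.14² + 0.18² + 0.12² + 0.19² = 0.0256 + 0.0361 + 0.0004 + 0.0196 + 0.0324 + 0.0144 + 0.0361 = 0.1646
B_3 = 1 / 0.1646 = 6.0753
Σp_1ᵢ² = 0.12² + 0.16² + 0.04² + 0.23² + 0.24² + 0.19² + 0.02² = 0.0144 + 0.0256 + 0.0016 + 0.0529 + 0.0576 + 0.0361 + 0.0004 = 0.1886
B_1 = 1 / 0.1886 = 5.3022
Highest B → broadest niche (most generalist): Phyllonorycter sp. 3 (B = 6.08).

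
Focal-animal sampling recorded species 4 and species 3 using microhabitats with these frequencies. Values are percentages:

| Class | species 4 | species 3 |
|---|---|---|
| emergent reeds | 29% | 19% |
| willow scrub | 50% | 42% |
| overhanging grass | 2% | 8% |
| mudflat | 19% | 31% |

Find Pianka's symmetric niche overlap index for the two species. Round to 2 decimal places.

0.95

Convert percentages to proportions (divide by 100).
Σ p₁ᵢp₂ᵢ = 0.0551 + 0.2100 + 0.0016 + 0.0589 = 0.3256
Σp_1ᵢ² = 0.29² + 0.50² + 0.02² + 0.19² = 0.0841 + 0.2500 + 0.0004 + 0.0361 = 0.3706
Σp_2ᵢ² = 0.19² + 0.42² + 0.08² + 0.31² = 0.0361 + 0.1764 + 0.0064 + 0.0961 = 0.3150
O = 0.3256 / √(0.3706 × 0.3150) = 0.3256 / 0.34167 = 0.9530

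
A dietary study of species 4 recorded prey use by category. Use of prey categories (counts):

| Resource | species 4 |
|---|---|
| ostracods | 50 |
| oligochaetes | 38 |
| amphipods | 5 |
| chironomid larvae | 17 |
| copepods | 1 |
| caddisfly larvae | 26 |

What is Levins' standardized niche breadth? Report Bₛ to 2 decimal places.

Proportions for species 4 (n=137): 50/137=0.3650, 38/137=0.2774, 5/137=0.0365, 17/137=0.1241, 1/137=0.0073, 26/137=0.1898
Σpᵢ² = 0.3650² + 0.2774² + 0.0365² + 0.1241² + 0.0073² + 0.1898² = 0.133225 + 0.076951 + 0.001332 + 0.015401 + 0.000053 + 0.036024 = 0.262986
B = 1 / 0.262986 = 3.8025
Bₛ = (B − 1)/(n − 1) = (3.8025 − 1)/(6 − 1) = 2.8025/5 = 0.5605

0.56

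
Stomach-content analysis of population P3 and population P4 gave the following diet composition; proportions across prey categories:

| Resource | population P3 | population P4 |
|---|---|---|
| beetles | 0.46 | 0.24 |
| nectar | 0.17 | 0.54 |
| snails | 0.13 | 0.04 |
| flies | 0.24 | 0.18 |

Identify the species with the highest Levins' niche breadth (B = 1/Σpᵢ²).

population P3

Σp_P3ᵢ² = 0.46² + 0.17² + 0.13² + 0.24² = 0.2116 + 0.0289 + 0.0169 + 0.0576 = 0.3150
B_P3 = 1 / 0.3150 = 3.1746
Σp_P4ᵢ² = 0.24² + 0.54² + 0.04² + 0.18² = 0.0576 + 0.2916 + 0.0016 + 0.0324 = 0.3832
B_P4 = 1 / 0.3832 = 2.6096
Highest B → broadest niche (most generalist): population P3 (B = 3.17).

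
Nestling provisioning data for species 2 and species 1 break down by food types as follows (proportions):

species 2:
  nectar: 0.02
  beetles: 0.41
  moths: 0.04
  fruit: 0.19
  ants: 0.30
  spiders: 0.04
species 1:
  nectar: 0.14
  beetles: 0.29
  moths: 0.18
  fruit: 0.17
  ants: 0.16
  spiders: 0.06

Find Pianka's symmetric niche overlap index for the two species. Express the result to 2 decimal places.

Σ p₁ᵢp₂ᵢ = 0.0028 + 0.1189 + 0.0072 + 0.0323 + 0.0480 + 0.0024 = 0.2116
Σp_1ᵢ² = 0.02² + 0.41² + 0.04² + 0.19² + 0.30² + 0.04² = 0.0004 + 0.1681 + 0.0016 + 0.0361 + 0.0900 + 0.0016 = 0.2978
Σp_2ᵢ² = 0.14² + 0.29² + 0.18² + 0.17² + 0.16² + 0.06² = 0.0196 + 0.0841 + 0.0324 + 0.0289 + 0.0256 + 0.0036 = 0.1942
O = 0.2116 / √(0.2978 × 0.1942) = 0.2116 / 0.24048 = 0.8799

0.88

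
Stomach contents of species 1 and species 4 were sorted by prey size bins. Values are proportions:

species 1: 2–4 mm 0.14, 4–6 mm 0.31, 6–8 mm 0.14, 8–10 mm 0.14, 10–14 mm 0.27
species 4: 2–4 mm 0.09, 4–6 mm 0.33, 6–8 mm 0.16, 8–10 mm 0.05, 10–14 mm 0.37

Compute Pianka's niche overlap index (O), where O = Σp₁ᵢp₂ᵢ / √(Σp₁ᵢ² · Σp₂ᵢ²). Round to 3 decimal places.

0.963

Σ p₁ᵢp₂ᵢ = 0.0126 + 0.1023 + 0.0224 + 0.0070 + 0.0999 = 0.2442
Σp_1ᵢ² = 0.14² + 0.31² + 0.14² + 0.14² + 0.27² = 0.0196 + 0.0961 + 0.0196 + 0.0196 + 0.0729 = 0.2278
Σp_2ᵢ² = 0.09² + 0.33² + 0.16² + 0.05² + 0.37² = 0.0081 + 0.1089 + 0.0256 + 0.0025 + 0.1369 = 0.2820
O = 0.2442 / √(0.2278 × 0.2820) = 0.2442 / 0.253455 = 0.96348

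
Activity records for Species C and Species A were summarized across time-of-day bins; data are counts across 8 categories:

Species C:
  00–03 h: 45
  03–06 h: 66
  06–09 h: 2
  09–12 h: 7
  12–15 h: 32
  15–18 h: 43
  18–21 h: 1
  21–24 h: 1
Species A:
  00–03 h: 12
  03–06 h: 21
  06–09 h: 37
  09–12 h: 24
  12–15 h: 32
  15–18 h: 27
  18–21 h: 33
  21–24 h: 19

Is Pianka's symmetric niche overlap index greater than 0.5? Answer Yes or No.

Yes

Proportions for Species C (n=197): 45/197=0.2284, 66/197=0.3350, 2/197=0.0102, 7/197=0.0355, 32/197=0.1624, 43/197=0.2183, 1/197=0.0051, 1/197=0.0051
Proportions for Species A (n=205): 12/205=0.0585, 21/205=0.1024, 37/205=0.1805, 24/205=0.1171, 32/205=0.1561, 27/205=0.1317, 33/205=0.1610, 19/205=0.0927
Σ p₁ᵢp₂ᵢ = 0.013361 + 0.034304 + 0.001841 + 0.004157 + 0.025351 + 0.028750 + 0.000821 + 0.000473 = 0.109058
Σp_1ᵢ² = 0.2284² + 0.3350² + 0.0102² + 0.0355² + 0.1624² + 0.2183² + 0.0051² + 0.0051² = 0.052167 + 0.112225 + 0.000104 + 0.001260 + 0.026374 + 0.047655 + 0.000026 + 0.000026 = 0.239837
Σp_2ᵢ² = 0.0585² + 0.1024² + 0.1805² + 0.1171² + 0.1561² + 0.1317² + 0.1610² + 0.0927² = 0.003422 + 0.010486 + 0.032580 + 0.013712 + 0.024367 + 0.017345 + 0.025921 + 0.008593 = 0.136426
O = 0.109058 / √(0.239837 × 0.136426) = 0.109058 / 0.1808867 = 0.6029
O = 0.6029 > 0.5 → Yes.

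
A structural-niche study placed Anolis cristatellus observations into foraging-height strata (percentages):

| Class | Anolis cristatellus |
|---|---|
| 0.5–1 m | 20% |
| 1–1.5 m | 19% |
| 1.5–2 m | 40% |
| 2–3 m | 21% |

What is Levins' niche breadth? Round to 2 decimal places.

3.57

Convert percentages to proportions (divide by 100).
Σpᵢ² = 0.20² + 0.19² + 0.40² + 0.21² = 0.0400 + 0.0361 + 0.1600 + 0.0441 = 0.2802
B = 1 / 0.2802 = 3.5689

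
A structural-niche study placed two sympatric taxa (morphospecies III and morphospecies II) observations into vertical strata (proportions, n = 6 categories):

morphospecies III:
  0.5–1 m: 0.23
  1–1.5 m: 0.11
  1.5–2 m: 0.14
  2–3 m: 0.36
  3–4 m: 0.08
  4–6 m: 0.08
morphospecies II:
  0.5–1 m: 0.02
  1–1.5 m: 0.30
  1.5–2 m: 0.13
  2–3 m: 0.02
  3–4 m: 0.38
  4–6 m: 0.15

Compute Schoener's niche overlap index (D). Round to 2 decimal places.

0.44

Σ|p₁ᵢ − p₂ᵢ| = 0.21 + 0.19 + 0.01 + 0.34 + 0.30 + 0.07 = 1.12
D = 1 − ½ × 1.12 = 1 − 0.560 = 0.4400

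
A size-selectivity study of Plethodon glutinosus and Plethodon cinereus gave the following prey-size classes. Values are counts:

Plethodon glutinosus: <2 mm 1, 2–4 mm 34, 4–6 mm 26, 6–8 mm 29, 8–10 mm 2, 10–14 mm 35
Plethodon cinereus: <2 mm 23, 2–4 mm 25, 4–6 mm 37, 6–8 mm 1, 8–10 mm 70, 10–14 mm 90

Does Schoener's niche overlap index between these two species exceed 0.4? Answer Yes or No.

Proportions for Plethodon glutinosus (n=127): 1/127=0.0079, 34/127=0.2677, 26/127=0.2047, 29/127=0.2283, 2/127=0.0157, 35/127=0.2756
Proportions for Plethodon cinereus (n=246): 23/246=0.0935, 25/246=0.1016, 37/246=0.1504, 1/246=0.0041, 70/246=0.2846, 90/246=0.3659
Σ|p₁ᵢ − p₂ᵢ| = 0.0856 + 0.1661 + 0.0543 + 0.2242 + 0.2689 + 0.0903 = 0.8894
D = 1 − ½ × 0.8894 = 1 − 0.44470 = 0.55530
D = 0.55530 > 0.4 → Yes.

Yes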